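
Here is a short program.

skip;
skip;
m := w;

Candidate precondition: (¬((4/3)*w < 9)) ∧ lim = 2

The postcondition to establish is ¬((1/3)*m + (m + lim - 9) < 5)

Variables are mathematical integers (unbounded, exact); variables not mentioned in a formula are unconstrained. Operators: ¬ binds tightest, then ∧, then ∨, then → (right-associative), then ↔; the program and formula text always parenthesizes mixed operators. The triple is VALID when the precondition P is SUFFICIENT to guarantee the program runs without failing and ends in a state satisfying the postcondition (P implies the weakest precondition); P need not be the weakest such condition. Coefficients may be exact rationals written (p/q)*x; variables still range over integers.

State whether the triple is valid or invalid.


Working backward. After the program, the postcondition ¬((1/3)*m + (m + lim - 9) < 5) must hold; in canonical form it is ¬(lim + (4/3)*m < 14).
Before m := w: ¬(lim + (4/3)*w < 14)
Before skip: ¬(lim + (4/3)*w < 14)
Before skip: ¬(lim + (4/3)*w < 14)
The weakest precondition is ¬(lim + (4/3)*w < 14).
Check whether (¬((4/3)*w < 9)) ∧ lim = 2 implies it.
Countermodel: at the initial state lim = 2, w = 7, the precondition holds but the weakest precondition fails.
Answer: invalid


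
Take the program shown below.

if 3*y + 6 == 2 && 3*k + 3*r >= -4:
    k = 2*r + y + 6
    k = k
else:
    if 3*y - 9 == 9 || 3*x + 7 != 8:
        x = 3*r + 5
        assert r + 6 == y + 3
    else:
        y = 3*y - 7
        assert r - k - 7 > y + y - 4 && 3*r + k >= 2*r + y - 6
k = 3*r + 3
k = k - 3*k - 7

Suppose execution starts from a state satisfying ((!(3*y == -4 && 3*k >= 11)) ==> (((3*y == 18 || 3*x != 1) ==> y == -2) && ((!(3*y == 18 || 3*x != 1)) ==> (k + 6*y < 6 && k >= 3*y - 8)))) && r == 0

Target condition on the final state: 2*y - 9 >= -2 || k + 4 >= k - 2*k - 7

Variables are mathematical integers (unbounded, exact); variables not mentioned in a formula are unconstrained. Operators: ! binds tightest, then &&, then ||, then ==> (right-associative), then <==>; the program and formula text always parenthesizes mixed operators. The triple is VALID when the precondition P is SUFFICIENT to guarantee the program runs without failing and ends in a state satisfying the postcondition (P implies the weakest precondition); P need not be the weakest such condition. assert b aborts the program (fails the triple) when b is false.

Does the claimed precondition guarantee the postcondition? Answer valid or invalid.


Working backward. After the program, the postcondition 2*y - 9 >= -2 || k + 4 >= k - 2*k - 7 must hold; in canonical form it is 2*y >= 7 || 2*k >= -11.
Before k := k - 3*k - 7: 2*y >= 7 || 4*k <= -3
Before k := 3*r + 3: 2*y >= 7 || 12*r <= -15
Then branch requires 2*y >= 7 || 12*r <= -15; else branch requires ((3*y == 18 || 3*x != 1) ==> (r == y - 3 && (2*y >= 7 || 12*r <= -15))) && ((!(3*y == 18 || 3*x != 1)) ==> (r > k + 6*y - 11 && k + r >= 3*y - 13 && (6*y >= 21 || 12*r <= -15))).
Before the if: ((3*y == -4 && 3*k + 3*r >= -4) ==> (2*y >= 7 || 12*r <= -15)) && ((!(3*y == -4 && 3*k + 3*r >= -4)) ==> (((3*y == 18 || 3*x != 1) ==> (r == y - 3 && (2*y >= 7 || 12*r <= -15))) && ((!(3*y == 18 || 3*x != 1)) ==> (r > k + 6*y - 11 && k + r >= 3*y - 13 && (6*y >= 21 || 12*r <= -15)))))
The weakest precondition is ((3*y == -4 && 3*k + 3*r >= -4) ==> (2*y >= 7 || 12*r <= -15)) && ((!(3*y == -4 && 3*k + 3*r >= -4)) ==> (((3*y == 18 || 3*x != 1) ==> (r == y - 3 && (2*y >= 7 || 12*r <= -15))) && ((!(3*y == 18 || 3*x != 1)) ==> (r > k + 6*y - 11 && k + r >= 3*y - 13 && (6*y >= 21 || 12*r <= -15))))).
Check whether ((!(3*y == -4 && 3*k >= 11)) ==> (((3*y == 18 || 3*x != 1) ==> y == -2) && ((!(3*y == 18 || 3*x != 1)) ==> (k + 6*y < 6 && k >= 3*y - 8)))) && r == 0 implies it.
Countermodel: at the initial state k = 0, r = 0, x = 0, y = -2, the precondition holds but the weakest precondition fails.
Answer: invalid


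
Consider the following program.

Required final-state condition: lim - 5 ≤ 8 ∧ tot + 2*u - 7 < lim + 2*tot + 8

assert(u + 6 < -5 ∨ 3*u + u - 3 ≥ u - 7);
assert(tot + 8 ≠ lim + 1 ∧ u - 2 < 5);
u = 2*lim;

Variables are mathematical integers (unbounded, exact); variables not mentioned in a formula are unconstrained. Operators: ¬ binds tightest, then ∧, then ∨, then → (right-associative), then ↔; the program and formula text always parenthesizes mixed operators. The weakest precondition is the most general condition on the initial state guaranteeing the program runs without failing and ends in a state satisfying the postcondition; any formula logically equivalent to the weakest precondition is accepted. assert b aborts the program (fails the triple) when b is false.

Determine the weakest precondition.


Working backward. After the program, the postcondition lim - 5 ≤ 8 ∧ tot + 2*u - 7 < lim + 2*tot + 8 must hold; in canonical form it is lim ≤ 13 ∧ 2*u < lim + tot + 15.
Before u := 2*lim: lim ≤ 13 ∧ 3*lim < tot + 15
Before assert tot + 8 ≠ lim + 1 ∧ u - 2 < 5: tot ≠ lim - 7 ∧ u < 7 ∧ lim ≤ 13 ∧ 3*lim < tot + 15
Before assert u + 6 < -5 ∨ 3*u + u - 3 ≥ u - 7: (u < -11 ∨ 3*u ≥ -4) ∧ tot ≠ lim - 7 ∧ u < 7 ∧ lim ≤ 13 ∧ 3*lim < tot + 15
Answer: WP = (u < -11 ∨ 3*u ≥ -4) ∧ tot ≠ lim - 7 ∧ u < 7 ∧ lim ≤ 13 ∧ 3*lim < tot + 15


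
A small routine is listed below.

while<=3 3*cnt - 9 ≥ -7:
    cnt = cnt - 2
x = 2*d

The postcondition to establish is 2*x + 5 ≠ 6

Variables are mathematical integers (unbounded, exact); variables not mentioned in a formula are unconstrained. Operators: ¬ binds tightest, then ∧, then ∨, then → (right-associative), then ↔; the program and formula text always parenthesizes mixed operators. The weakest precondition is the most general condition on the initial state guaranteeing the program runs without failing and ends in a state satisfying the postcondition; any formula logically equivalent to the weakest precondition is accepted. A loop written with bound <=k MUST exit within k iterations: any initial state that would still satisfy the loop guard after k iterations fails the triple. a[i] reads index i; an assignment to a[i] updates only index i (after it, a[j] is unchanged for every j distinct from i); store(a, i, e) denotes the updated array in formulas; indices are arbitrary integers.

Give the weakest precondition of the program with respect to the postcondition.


Working backward. After the program, the postcondition 2*x + 5 ≠ 6 must hold; in canonical form it is 2*x ≠ 1.
Before x := 2*d: 4*d ≠ 1
Before the loop (bound <=3), unroll the exhaustion recursion (WP_0 = exit-now case; WP_j = one more guarded iteration, up to j = 3):
  WP_0: (¬(3*cnt ≥ 2)) ∧ 4*d ≠ 1
  WP_1: (3*cnt ≥ 2 → ((¬(3*cnt ≥ 8)) ∧ 4*d ≠ 1)) ∧ ((¬(3*cnt ≥ 2)) → 4*d ≠ 1)
  WP_2: (3*cnt ≥ 2 → ((3*cnt ≥ 8 → ((¬(3*cnt ≥ 14)) ∧ 4*d ≠ 1)) ∧ ((¬(3*cnt ≥ 8)) → 4*d ≠ 1))) ∧ ((¬(3*cnt ≥ 2)) → 4*d ≠ 1)
  WP_3: (3*cnt ≥ 2 → ((3*cnt ≥ 8 → ((3*cnt ≥ 14 → ((¬(3*cnt ≥ 20)) ∧ 4*d ≠ 1)) ∧ ((¬(3*cnt ≥ 14)) → 4*d ≠ 1))) ∧ ((¬(3*cnt ≥ 8)) → 4*d ≠ 1))) ∧ ((¬(3*cnt ≥ 2)) → 4*d ≠ 1)
So before the loop: (3*cnt ≥ 2 → ((3*cnt ≥ 8 → ((3*cnt ≥ 14 → ((¬(3*cnt ≥ 20)) ∧ 4*d ≠ 1)) ∧ ((¬(3*cnt ≥ 14)) → 4*d ≠ 1))) ∧ ((¬(3*cnt ≥ 8)) → 4*d ≠ 1))) ∧ ((¬(3*cnt ≥ 2)) → 4*d ≠ 1)
Answer: WP = (3*cnt ≥ 2 → ((3*cnt ≥ 8 → ((3*cnt ≥ 14 → ((¬(3*cnt ≥ 20)) ∧ 4*d ≠ 1)) ∧ ((¬(3*cnt ≥ 14)) → 4*d ≠ 1))) ∧ ((¬(3*cnt ≥ 8)) → 4*d ≠ 1))) ∧ ((¬(3*cnt ≥ 2)) → 4*d ≠ 1)


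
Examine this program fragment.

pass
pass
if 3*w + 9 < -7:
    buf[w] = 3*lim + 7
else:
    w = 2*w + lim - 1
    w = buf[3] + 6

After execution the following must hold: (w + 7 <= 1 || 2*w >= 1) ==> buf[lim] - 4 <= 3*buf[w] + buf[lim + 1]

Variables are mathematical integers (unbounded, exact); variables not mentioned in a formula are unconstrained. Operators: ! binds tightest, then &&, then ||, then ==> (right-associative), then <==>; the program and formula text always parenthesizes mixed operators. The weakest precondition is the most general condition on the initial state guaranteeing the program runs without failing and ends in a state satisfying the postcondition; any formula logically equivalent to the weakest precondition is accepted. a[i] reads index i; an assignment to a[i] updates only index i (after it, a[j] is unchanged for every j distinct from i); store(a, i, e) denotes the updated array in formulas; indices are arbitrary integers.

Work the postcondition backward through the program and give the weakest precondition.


Working backward. After the program, the postcondition (w + 7 <= 1 || 2*w >= 1) ==> buf[lim] - 4 <= 3*buf[w] + buf[lim + 1] must hold; in canonical form it is (w <= -6 || 2*w >= 1) ==> buf[lim] <= buf[lim + 1] + 3*buf[w] + 4.
Then branch requires (w <= -6 || 2*w >= 1) ==> store(buf, w, 3*lim + 7)[lim] <= store(buf, w, 3*lim + 7)[lim + 1] + 3*store(buf, w, 3*lim + 7)[w] + 4; else branch requires (buf[3] <= -12 || 2*buf[3] >= -11) ==> buf[lim] <= 3*buf[buf[3] + 6] + buf[lim + 1] + 4.
Before the if: (3*w < -16 ==> ((w <= -6 || 2*w >= 1) ==> store(buf, w, 3*lim + 7)[lim] <= store(buf, w, 3*lim + 7)[lim + 1] + 3*store(buf, w, 3*lim + 7)[w] + 4)) && ((!(3*w < -16)) ==> ((buf[3] <= -12 || 2*buf[3] >= -11) ==> buf[lim] <= 3*buf[buf[3] + 6] + buf[lim + 1] + 4))
Before skip: (3*w < -16 ==> ((w <= -6 || 2*w >= 1) ==> store(buf, w, 3*lim + 7)[lim] <= store(buf, w, 3*lim + 7)[lim + 1] + 3*store(buf, w, 3*lim + 7)[w] + 4)) && ((!(3*w < -16)) ==> ((buf[3] <= -12 || 2*buf[3] >= -11) ==> buf[lim] <= 3*buf[buf[3] + 6] + buf[lim + 1] + 4))
Before skip: (3*w < -16 ==> ((w <= -6 || 2*w >= 1) ==> store(buf, w, 3*lim + 7)[lim] <= store(buf, w, 3*lim + 7)[lim + 1] + 3*store(buf, w, 3*lim + 7)[w] + 4)) && ((!(3*w < -16)) ==> ((buf[3] <= -12 || 2*buf[3] >= -11) ==> buf[lim] <= 3*buf[buf[3] + 6] + buf[lim + 1] + 4))
Answer: WP = (3*w < -16 ==> ((w <= -6 || 2*w >= 1) ==> store(buf, w, 3*lim + 7)[lim] <= store(buf, w, 3*lim + 7)[lim + 1] + 3*store(buf, w, 3*lim + 7)[w] + 4)) && ((!(3*w < -16)) ==> ((buf[3] <= -12 || 2*buf[3] >= -11) ==> buf[lim] <= 3*buf[buf[3] + 6] + buf[lim + 1] + 4))


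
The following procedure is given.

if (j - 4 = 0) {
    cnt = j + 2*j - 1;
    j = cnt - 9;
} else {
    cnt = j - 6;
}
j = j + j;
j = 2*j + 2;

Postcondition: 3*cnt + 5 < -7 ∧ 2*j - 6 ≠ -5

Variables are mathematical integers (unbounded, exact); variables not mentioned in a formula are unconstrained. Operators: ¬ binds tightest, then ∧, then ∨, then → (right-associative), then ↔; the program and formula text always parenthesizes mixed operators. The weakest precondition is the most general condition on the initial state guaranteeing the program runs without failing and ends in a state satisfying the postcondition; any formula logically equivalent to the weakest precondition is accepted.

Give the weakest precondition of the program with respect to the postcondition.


Working backward. After the program, the postcondition 3*cnt + 5 < -7 ∧ 2*j - 6 ≠ -5 must hold; in canonical form it is 3*cnt < -12 ∧ 2*j ≠ 1.
Before j := 2*j + 2: 3*cnt < -12 ∧ 4*j ≠ -3
Before j := j + j: 3*cnt < -12 ∧ 8*j ≠ -3
Then branch requires 9*j < -9 ∧ 24*j ≠ 77; else branch requires 3*j < 6 ∧ 8*j ≠ -3.
Before the if: (j = 4 → (9*j < -9 ∧ 24*j ≠ 77)) ∧ ((¬(j = 4)) → (3*j < 6 ∧ 8*j ≠ -3))
Answer: WP = (j = 4 → (9*j < -9 ∧ 24*j ≠ 77)) ∧ ((¬(j = 4)) → (3*j < 6 ∧ 8*j ≠ -3))


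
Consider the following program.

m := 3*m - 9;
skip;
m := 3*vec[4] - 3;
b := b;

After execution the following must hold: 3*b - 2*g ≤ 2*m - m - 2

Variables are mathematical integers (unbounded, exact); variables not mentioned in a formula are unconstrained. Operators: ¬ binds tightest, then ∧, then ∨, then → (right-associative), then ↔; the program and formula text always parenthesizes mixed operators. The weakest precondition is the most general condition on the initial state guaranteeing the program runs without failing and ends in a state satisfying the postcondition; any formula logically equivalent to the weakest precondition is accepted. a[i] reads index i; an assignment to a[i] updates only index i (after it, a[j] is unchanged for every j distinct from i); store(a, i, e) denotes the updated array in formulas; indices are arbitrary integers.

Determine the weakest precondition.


Working backward. After the program, the postcondition 3*b - 2*g ≤ 2*m - m - 2 must hold; in canonical form it is 3*b ≤ 2*g + m - 2.
Before b := b: 3*b ≤ 2*g + m - 2
Before m := 3*vec[4] - 3: 3*b ≤ 3*vec[4] + 2*g - 5
Before skip: 3*b ≤ 3*vec[4] + 2*g - 5
Before m := 3*m - 9: 3*b ≤ 3*vec[4] + 2*g - 5
Answer: WP = 3*b ≤ 3*vec[4] + 2*g - 5


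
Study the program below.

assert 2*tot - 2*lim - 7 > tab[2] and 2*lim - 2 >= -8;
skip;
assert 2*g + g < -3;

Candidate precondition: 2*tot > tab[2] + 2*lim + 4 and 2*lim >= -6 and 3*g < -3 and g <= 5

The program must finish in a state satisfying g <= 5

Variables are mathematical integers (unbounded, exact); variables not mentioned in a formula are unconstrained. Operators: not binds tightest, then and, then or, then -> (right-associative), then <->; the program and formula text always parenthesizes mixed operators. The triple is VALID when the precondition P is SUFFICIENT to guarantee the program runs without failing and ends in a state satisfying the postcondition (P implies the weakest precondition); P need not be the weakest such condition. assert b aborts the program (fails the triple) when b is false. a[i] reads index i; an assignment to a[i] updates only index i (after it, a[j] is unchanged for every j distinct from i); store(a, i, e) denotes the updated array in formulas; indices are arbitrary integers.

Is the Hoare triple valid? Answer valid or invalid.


Working backward. After the program, g <= 5 must hold.
Before assert 2*g + g < -3: 3*g < -3 and g <= 5
Before skip: 3*g < -3 and g <= 5
Before assert 2*tot - 2*lim - 7 > tab[2] and 2*lim - 2 >= -8: 2*tot > tab[2] + 2*lim + 7 and 2*lim >= -6 and 3*g < -3 and g <= 5
The weakest precondition is 2*tot > tab[2] + 2*lim + 7 and 2*lim >= -6 and 3*g < -3 and g <= 5.
Check whether 2*tot > tab[2] + 2*lim + 4 and 2*lim >= -6 and 3*g < -3 and g <= 5 implies it.
Countermodel: at the initial state g = -2, lim = 0, tab = {[2] = -1, elsewhere -1}, tot = 2, the precondition holds but the weakest precondition fails.
Answer: invalid


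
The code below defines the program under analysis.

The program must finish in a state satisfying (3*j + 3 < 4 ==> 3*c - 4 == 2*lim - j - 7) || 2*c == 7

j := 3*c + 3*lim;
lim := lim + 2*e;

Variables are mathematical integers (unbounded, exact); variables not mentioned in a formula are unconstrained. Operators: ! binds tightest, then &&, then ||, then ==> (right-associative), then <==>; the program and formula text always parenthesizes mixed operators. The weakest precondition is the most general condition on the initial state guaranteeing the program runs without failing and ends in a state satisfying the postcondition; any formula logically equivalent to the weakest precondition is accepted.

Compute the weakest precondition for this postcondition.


Working backward. After the program, the postcondition (3*j + 3 < 4 ==> 3*c - 4 == 2*lim - j - 7) || 2*c == 7 must hold; in canonical form it is (3*j < 1 ==> 3*c + j == 2*lim - 3) || 2*c == 7.
Before lim := lim + 2*e: (3*j < 1 ==> 3*c + j == 4*e + 2*lim - 3) || 2*c == 7
Before j := 3*c + 3*lim: (9*c + 9*lim < 1 ==> 6*c + lim == 4*e - 3) || 2*c == 7
Answer: WP = (9*c + 9*lim < 1 ==> 6*c + lim == 4*e - 3) || 2*c == 7


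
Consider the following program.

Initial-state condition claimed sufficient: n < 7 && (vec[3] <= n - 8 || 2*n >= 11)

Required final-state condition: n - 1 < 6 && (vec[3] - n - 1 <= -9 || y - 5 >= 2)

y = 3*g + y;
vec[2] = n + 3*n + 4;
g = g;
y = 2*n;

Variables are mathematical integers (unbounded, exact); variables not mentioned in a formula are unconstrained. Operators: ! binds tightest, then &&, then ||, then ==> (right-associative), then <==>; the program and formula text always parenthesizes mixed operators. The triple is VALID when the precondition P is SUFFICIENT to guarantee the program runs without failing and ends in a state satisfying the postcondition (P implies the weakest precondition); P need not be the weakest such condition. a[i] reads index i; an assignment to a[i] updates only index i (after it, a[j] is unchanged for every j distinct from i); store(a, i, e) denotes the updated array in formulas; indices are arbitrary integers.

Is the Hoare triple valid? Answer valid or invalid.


Working backward. After the program, the postcondition n - 1 < 6 && (vec[3] - n - 1 <= -9 || y - 5 >= 2) must hold; in canonical form it is n < 7 && (vec[3] <= n - 8 || y >= 7).
Before y := 2*n: n < 7 && (vec[3] <= n - 8 || 2*n >= 7)
Before g := g: n < 7 && (vec[3] <= n - 8 || 2*n >= 7)
Before vec[2] := n + 3*n + 4: n < 7 && (vec[3] <= n - 8 || 2*n >= 7)
Before y := 3*g + y: n < 7 && (vec[3] <= n - 8 || 2*n >= 7)
The weakest precondition is n < 7 && (vec[3] <= n - 8 || 2*n >= 7).
Check whether n < 7 && (vec[3] <= n - 8 || 2*n >= 11) implies it.
Every state satisfying the precondition satisfies the weakest precondition: the implication holds.
Answer: valid


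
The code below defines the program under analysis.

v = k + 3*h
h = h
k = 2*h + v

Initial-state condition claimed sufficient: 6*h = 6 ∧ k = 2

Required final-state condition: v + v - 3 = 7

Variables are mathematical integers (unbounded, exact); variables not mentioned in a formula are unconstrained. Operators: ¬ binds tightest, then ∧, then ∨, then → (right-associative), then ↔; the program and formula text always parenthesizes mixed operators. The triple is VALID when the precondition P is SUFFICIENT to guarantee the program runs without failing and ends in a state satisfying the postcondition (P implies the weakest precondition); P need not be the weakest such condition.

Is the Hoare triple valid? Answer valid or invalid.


Working backward. After the program, the postcondition v + v - 3 = 7 must hold; in canonical form it is 2*v = 10.
Before k := 2*h + v: 2*v = 10
Before h := h: 2*v = 10
Before v := k + 3*h: 6*h + 2*k = 10
The weakest precondition is 6*h + 2*k = 10.
Check whether 6*h = 6 ∧ k = 2 implies it.
Every state satisfying the precondition satisfies the weakest precondition: the implication holds.
Answer: valid


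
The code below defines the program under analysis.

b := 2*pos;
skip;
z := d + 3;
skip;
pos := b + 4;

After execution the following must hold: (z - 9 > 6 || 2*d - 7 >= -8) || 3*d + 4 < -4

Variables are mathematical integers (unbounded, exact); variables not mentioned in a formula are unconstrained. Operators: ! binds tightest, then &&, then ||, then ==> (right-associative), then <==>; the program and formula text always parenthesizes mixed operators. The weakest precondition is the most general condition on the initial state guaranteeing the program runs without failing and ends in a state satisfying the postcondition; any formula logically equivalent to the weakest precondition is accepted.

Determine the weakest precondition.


Working backward. After the program, the postcondition (z - 9 > 6 || 2*d - 7 >= -8) || 3*d + 4 < -4 must hold; in canonical form it is z > 15 || 2*d >= -1 || 3*d < -8.
Before pos := b + 4: z > 15 || 2*d >= -1 || 3*d < -8
Before skip: z > 15 || 2*d >= -1 || 3*d < -8
Before z := d + 3: d > 12 || 2*d >= -1 || 3*d < -8
Before skip: d > 12 || 2*d >= -1 || 3*d < -8
Before b := 2*pos: d > 12 || 2*d >= -1 || 3*d < -8
Answer: WP = d > 12 || 2*d >= -1 || 3*d < -8


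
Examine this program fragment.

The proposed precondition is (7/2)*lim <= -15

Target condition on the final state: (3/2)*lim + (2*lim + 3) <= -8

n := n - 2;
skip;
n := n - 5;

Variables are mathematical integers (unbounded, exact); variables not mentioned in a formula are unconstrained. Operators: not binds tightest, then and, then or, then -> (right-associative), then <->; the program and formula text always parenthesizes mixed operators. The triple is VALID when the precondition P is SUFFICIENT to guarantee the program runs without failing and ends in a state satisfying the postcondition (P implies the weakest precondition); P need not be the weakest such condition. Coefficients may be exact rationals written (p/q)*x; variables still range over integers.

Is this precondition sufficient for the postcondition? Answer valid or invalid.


Working backward. After the program, the postcondition (3/2)*lim + (2*lim + 3) <= -8 must hold; in canonical form it is (7/2)*lim <= -11.
Before n := n - 5: (7/2)*lim <= -11
Before skip: (7/2)*lim <= -11
Before n := n - 2: (7/2)*lim <= -11
The weakest precondition is (7/2)*lim <= -11.
Check whether (7/2)*lim <= -15 implies it.
Every state satisfying the precondition satisfies the weakest precondition: the implication holds.
Answer: valid


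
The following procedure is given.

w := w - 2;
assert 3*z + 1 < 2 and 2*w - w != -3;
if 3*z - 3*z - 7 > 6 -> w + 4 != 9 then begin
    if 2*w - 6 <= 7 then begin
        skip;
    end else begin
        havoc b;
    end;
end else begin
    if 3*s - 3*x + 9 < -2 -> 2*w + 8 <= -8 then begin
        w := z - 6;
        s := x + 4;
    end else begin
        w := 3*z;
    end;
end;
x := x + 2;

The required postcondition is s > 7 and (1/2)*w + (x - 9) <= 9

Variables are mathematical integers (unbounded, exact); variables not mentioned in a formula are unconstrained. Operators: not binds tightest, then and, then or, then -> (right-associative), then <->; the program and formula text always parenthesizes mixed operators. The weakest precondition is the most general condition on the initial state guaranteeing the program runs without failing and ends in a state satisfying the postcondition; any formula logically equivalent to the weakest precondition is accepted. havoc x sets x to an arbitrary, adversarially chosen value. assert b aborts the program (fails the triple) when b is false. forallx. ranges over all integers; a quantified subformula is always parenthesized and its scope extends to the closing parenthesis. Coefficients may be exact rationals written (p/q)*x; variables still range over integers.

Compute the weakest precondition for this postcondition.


Working backward. After the program, the postcondition s > 7 and (1/2)*w + (x - 9) <= 9 must hold; in canonical form it is s > 7 and (1/2)*w + x <= 18.
Before x := x + 2: s > 7 and (1/2)*w + x <= 16
Then branch requires (2*w <= 13 -> (s > 7 and (1/2)*w + x <= 16)) and ((not (2*w <= 13)) -> (s > 7 and (1/2)*w + x <= 16)); else branch requires ((3*s < 3*x - 11 -> 2*w <= -16) -> (x > 3 and x + (1/2)*z <= 19)) and ((not (3*s < 3*x - 11 -> 2*w <= -16)) -> (s > 7 and x + (3/2)*z <= 16)).
Before the if: (2*w <= 13 -> (s > 7 and (1/2)*w + x <= 16)) and ((not (2*w <= 13)) -> (s > 7 and (1/2)*w + x <= 16))
Before assert 3*z + 1 < 2 and 2*w - w != -3: 3*z < 1 and w != -3 and (2*w <= 13 -> (s > 7 and (1/2)*w + x <= 16)) and ((not (2*w <= 13)) -> (s > 7 and (1/2)*w + x <= 16))
Before w := w - 2: 3*z < 1 and w != -1 and (2*w <= 17 -> (s > 7 and (1/2)*w + x <= 17)) and ((not (2*w <= 17)) -> (s > 7 and (1/2)*w + x <= 17))
Answer: WP = 3*z < 1 and w != -1 and (2*w <= 17 -> (s > 7 and (1/2)*w + x <= 17)) and ((not (2*w <= 17)) -> (s > 7 and (1/2)*w + x <= 17))


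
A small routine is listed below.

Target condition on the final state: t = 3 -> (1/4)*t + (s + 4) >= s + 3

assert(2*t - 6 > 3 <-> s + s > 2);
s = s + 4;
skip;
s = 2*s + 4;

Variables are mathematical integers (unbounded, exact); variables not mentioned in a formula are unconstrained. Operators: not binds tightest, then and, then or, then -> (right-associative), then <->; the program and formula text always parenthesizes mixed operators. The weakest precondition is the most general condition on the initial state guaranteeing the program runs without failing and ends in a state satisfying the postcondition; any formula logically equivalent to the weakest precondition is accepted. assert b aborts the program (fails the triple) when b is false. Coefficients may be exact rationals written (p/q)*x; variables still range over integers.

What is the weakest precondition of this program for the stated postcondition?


Working backward. After the program, the postcondition t = 3 -> (1/4)*t + (s + 4) >= s + 3 must hold; in canonical form it is t = 3 -> (1/4)*t >= -1.
Before s := 2*s + 4: t = 3 -> (1/4)*t >= -1
Before skip: t = 3 -> (1/4)*t >= -1
Before s := s + 4: t = 3 -> (1/4)*t >= -1
Before assert 2*t - 6 > 3 <-> s + s > 2: (2*t > 9 <-> 2*s > 2) and (t = 3 -> (1/4)*t >= -1)
Answer: WP = (2*t > 9 <-> 2*s > 2) and (t = 3 -> (1/4)*t >= -1)


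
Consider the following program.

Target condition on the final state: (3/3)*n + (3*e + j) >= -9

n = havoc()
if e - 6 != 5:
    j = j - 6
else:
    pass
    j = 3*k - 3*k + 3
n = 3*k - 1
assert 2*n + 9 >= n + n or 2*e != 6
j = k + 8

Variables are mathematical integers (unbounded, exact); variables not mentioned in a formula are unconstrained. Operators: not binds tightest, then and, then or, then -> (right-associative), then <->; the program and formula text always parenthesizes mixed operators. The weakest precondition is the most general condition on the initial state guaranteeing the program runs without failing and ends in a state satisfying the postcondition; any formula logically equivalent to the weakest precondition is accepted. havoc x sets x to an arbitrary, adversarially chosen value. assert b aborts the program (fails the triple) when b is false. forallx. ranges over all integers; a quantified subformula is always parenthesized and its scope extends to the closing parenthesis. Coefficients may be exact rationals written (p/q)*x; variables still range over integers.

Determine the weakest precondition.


Working backward. After the program, the postcondition (3/3)*n + (3*e + j) >= -9 must hold; in canonical form it is 3*e + j + n >= -9.
Before j := k + 8: 3*e + k + n >= -17
Before assert 2*n + 9 >= n + n or 2*e != 6: 3*e + k + n >= -17
Before n := 3*k - 1: 3*e + 4*k >= -16
Then branch requires 3*e + 4*k >= -16; else branch requires 3*e + 4*k >= -16.
Before the if: (e != 11 -> 3*e + 4*k >= -16) and ((not (e != 11)) -> 3*e + 4*k >= -16)
Before havoc n: (e != 11 -> 3*e + 4*k >= -16) and ((not (e != 11)) -> 3*e + 4*k >= -16)
Answer: WP = (e != 11 -> 3*e + 4*k >= -16) and ((not (e != 11)) -> 3*e + 4*k >= -16)


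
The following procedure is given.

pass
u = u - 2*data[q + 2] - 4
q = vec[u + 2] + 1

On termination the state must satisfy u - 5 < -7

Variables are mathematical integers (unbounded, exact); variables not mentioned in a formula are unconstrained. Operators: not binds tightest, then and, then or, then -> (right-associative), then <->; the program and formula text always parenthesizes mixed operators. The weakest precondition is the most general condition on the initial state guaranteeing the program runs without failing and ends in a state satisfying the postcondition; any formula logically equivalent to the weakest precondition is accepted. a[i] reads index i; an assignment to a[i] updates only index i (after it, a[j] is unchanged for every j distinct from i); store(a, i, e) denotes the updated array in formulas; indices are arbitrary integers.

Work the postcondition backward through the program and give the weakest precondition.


Working backward. After the program, the postcondition u - 5 < -7 must hold; in canonical form it is u < -2.
Before q := vec[u + 2] + 1: u < -2
Before u := u - 2*data[q + 2] - 4: u < 2*data[q + 2] + 2
Before skip: u < 2*data[q + 2] + 2
Answer: WP = u < 2*data[q + 2] + 2


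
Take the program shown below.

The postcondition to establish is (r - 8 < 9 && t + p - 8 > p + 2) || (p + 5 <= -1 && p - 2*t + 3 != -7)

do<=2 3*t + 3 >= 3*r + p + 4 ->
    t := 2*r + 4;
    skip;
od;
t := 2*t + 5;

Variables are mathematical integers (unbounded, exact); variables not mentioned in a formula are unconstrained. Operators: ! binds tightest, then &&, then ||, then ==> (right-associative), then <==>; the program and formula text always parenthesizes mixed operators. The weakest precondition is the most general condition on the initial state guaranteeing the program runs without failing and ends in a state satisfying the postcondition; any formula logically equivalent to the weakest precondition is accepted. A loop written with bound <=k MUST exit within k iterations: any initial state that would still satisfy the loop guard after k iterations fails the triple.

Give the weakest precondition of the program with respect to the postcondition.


Working backward. After the program, the postcondition (r - 8 < 9 && t + p - 8 > p + 2) || (p + 5 <= -1 && p - 2*t + 3 != -7) must hold; in canonical form it is (r < 17 && t > 10) || (p <= -6 && p != 2*t - 10).
Before t := 2*t + 5: (r < 17 && 2*t > 5) || (p <= -6 && p != 4*t)
Before the loop (bound <=2), unroll the exhaustion recursion (WP_0 = exit-now case; WP_j = one more guarded iteration, up to j = 2):
  WP_0: (!(3*t >= p + 3*r + 1)) && ((r < 17 && 2*t > 5) || (p <= -6 && p != 4*t))
  WP_1: (3*t >= p + 3*r + 1 ==> ((!(3*r >= p - 11)) && ((r < 17 && 4*r > -3) || (p <= -6 && p != 8*r + 16)))) && ((!(3*t >= p + 3*r + 1)) ==> ((r < 17 && 2*t > 5) || (p <= -6 && p != 4*t)))
  WP_2: (3*t >= p + 3*r + 1 ==> ((3*r >= p - 11 ==> ((!(3*r >= p - 11)) && ((r < 17 && 4*r > -3) || (p <= -6 && p != 8*r + 16)))) && ((!(3*r >= p - 11)) ==> ((r < 17 && 4*r > -3) || (p <= -6 && p != 8*r + 16))))) && ((!(3*t >= p + 3*r + 1)) ==> ((r < 17 && 2*t > 5) || (p <= -6 && p != 4*t)))
So before the loop: (3*t >= p + 3*r + 1 ==> ((3*r >= p - 11 ==> ((!(3*r >= p - 11)) && ((r < 17 && 4*r > -3) || (p <= -6 && p != 8*r + 16)))) && ((!(3*r >= p - 11)) ==> ((r < 17 && 4*r > -3) || (p <= -6 && p != 8*r + 16))))) && ((!(3*t >= p + 3*r + 1)) ==> ((r < 17 && 2*t > 5) || (p <= -6 && p != 4*t)))
Answer: WP = (3*t >= p + 3*r + 1 ==> ((3*r >= p - 11 ==> ((!(3*r >= p - 11)) && ((r < 17 && 4*r > -3) || (p <= -6 && p != 8*r + 16)))) && ((!(3*r >= p - 11)) ==> ((r < 17 && 4*r > -3) || (p <= -6 && p != 8*r + 16))))) && ((!(3*t >= p + 3*r + 1)) ==> ((r < 17 && 2*t > 5) || (p <= -6 && p != 4*t)))


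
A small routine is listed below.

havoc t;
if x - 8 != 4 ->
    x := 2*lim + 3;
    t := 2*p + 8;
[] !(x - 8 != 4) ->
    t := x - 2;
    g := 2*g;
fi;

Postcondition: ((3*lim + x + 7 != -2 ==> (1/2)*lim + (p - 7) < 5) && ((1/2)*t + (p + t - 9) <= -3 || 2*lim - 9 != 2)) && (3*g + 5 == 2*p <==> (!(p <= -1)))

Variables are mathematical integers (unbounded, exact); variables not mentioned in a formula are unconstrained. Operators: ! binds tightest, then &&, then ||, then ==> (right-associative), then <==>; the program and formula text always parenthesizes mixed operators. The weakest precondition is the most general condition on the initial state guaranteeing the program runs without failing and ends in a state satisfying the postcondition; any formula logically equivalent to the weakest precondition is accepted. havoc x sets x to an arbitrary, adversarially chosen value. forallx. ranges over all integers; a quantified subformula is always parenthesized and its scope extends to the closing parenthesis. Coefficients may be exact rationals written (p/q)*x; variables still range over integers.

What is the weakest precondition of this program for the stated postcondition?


Working backward. After the program, the postcondition ((3*lim + x + 7 != -2 ==> (1/2)*lim + (p - 7) < 5) && ((1/2)*t + (p + t - 9) <= -3 || 2*lim - 9 != 2)) && (3*g + 5 == 2*p <==> (!(p <= -1))) must hold; in canonical form it is (3*lim + x != -9 ==> (1/2)*lim + p < 12) && (p + (3/2)*t <= 6 || 2*lim != 11) && (3*g == 2*p - 5 <==> (!(p <= -1))).
Then branch requires (5*lim != -12 ==> (1/2)*lim + p < 12) && (4*p <= -6 || 2*lim != 11) && (3*g == 2*p - 5 <==> (!(p <= -1))); else branch requires (3*lim + x != -9 ==> (1/2)*lim + p < 12) && (p + (3/2)*x <= 9 || 2*lim != 11) && (6*g == 2*p - 5 <==> (!(p <= -1))).
Before the if: (x != 12 ==> ((5*lim != -12 ==> (1/2)*lim + p < 12) && (4*p <= -6 || 2*lim != 11) && (3*g == 2*p - 5 <==> (!(p <= -1))))) && ((!(x != 12)) ==> ((3*lim + x != -9 ==> (1/2)*lim + p < 12) && (p + (3/2)*x <= 9 || 2*lim != 11) && (6*g == 2*p - 5 <==> (!(p <= -1)))))
Before havoc t: (x != 12 ==> ((5*lim != -12 ==> (1/2)*lim + p < 12) && (4*p <= -6 || 2*lim != 11) && (3*g == 2*p - 5 <==> (!(p <= -1))))) && ((!(x != 12)) ==> ((3*lim + x != -9 ==> (1/2)*lim + p < 12) && (p + (3/2)*x <= 9 || 2*lim != 11) && (6*g == 2*p - 5 <==> (!(p <= -1)))))
Answer: WP = (x != 12 ==> ((5*lim != -12 ==> (1/2)*lim + p < 12) && (4*p <= -6 || 2*lim != 11) && (3*g == 2*p - 5 <==> (!(p <= -1))))) && ((!(x != 12)) ==> ((3*lim + x != -9 ==> (1/2)*lim + p < 12) && (p + (3/2)*x <= 9 || 2*lim != 11) && (6*g == 2*p - 5 <==> (!(p <= -1)))))


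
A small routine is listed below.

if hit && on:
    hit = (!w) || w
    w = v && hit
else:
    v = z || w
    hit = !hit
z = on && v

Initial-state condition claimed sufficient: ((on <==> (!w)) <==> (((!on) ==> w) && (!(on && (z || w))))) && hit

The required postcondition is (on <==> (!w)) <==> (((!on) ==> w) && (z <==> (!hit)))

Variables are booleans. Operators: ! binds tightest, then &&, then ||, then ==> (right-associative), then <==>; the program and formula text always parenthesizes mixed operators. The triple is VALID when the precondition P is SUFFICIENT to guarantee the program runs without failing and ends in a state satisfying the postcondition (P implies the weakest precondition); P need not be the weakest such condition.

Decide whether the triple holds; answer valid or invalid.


Working backward. After the program, (on <==> (!w)) <==> (((!on) ==> w) && (z <==> (!hit))) must hold.
Before z := on && v: (on <==> (!w)) <==> (((!on) ==> w) && ((on && v) <==> (!hit)))
Then branch requires (on <==> (!v)) <==> (((!on) ==> v) && (!(on && v))); else branch requires (on <==> (!w)) <==> (((!on) ==> w) && ((on && (z || w)) <==> hit)).
Before the if: ((hit && on) ==> ((on <==> (!v)) <==> (((!on) ==> v) && (!(on && v))))) && ((!(hit && on)) ==> ((on <==> (!w)) <==> (((!on) ==> w) && ((on && (z || w)) <==> hit))))
The weakest precondition is ((hit && on) ==> ((on <==> (!v)) <==> (((!on) ==> v) && (!(on && v))))) && ((!(hit && on)) ==> ((on <==> (!w)) <==> (((!on) ==> w) && ((on && (z || w)) <==> hit)))).
Check whether ((on <==> (!w)) <==> (((!on) ==> w) && (!(on && (z || w))))) && hit implies it.
Countermodel: at the initial state hit = true, on = false, v = false, w = true, z = false, the precondition holds but the weakest precondition fails.
Answer: invalid


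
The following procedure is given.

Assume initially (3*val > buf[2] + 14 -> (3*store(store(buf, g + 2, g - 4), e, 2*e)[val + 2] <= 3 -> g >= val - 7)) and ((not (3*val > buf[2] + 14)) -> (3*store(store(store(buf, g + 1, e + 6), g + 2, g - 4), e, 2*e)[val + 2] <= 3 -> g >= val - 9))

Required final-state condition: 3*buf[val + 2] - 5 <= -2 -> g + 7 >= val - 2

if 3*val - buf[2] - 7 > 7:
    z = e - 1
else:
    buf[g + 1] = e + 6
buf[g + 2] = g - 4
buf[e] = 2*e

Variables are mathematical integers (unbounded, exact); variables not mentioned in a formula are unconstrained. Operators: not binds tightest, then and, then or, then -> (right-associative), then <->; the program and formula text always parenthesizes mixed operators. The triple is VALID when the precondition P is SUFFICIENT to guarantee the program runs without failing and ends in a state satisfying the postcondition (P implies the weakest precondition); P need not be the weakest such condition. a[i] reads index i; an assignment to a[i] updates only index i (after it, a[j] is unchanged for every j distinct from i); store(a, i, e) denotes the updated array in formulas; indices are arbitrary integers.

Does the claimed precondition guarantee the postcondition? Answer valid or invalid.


Working backward. After the program, the postcondition 3*buf[val + 2] - 5 <= -2 -> g + 7 >= val - 2 must hold; in canonical form it is 3*buf[val + 2] <= 3 -> g >= val - 9.
Before buf[e] := 2*e: 3*store(buf, e, 2*e)[val + 2] <= 3 -> g >= val - 9
Before buf[g + 2] := g - 4: 3*store(store(buf, g + 2, g - 4), e, 2*e)[val + 2] <= 3 -> g >= val - 9
Then branch requires 3*store(store(buf, g + 2, g - 4), e, 2*e)[val + 2] <= 3 -> g >= val - 9; else branch requires 3*store(store(store(buf, g + 1, e + 6), g + 2, g - 4), e, 2*e)[val + 2] <= 3 -> g >= val - 9.
Before the if: (3*val > buf[2] + 14 -> (3*store(store(buf, g + 2, g - 4), e, 2*e)[val + 2] <= 3 -> g >= val - 9)) and ((not (3*val > buf[2] + 14)) -> (3*store(store(store(buf, g + 1, e + 6), g + 2, g - 4), e, 2*e)[val + 2] <= 3 -> g >= val - 9))
The weakest precondition is (3*val > buf[2] + 14 -> (3*store(store(buf, g + 2, g - 4), e, 2*e)[val + 2] <= 3 -> g >= val - 9)) and ((not (3*val > buf[2] + 14)) -> (3*store(store(store(buf, g + 1, e + 6), g + 2, g - 4), e, 2*e)[val + 2] <= 3 -> g >= val - 9)).
Check whether (3*val > buf[2] + 14 -> (3*store(store(buf, g + 2, g - 4), e, 2*e)[val + 2] <= 3 -> g >= val - 7)) and ((not (3*val > buf[2] + 14)) -> (3*store(store(store(buf, g + 1, e + 6), g + 2, g - 4), e, 2*e)[val + 2] <= 3 -> g >= val - 9)) implies it.
Every state satisfying the precondition satisfies the weakest precondition: the implication holds.
Answer: valid


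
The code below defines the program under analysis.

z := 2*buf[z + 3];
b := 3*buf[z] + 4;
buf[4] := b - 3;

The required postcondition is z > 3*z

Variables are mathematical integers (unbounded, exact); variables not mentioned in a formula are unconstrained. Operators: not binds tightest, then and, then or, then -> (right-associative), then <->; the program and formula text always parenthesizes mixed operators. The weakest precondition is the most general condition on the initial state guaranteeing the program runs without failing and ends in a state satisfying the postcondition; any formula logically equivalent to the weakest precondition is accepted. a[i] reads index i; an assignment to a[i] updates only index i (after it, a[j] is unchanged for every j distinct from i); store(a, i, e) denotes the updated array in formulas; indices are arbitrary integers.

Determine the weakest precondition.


Working backward. After the program, the postcondition z > 3*z must hold; in canonical form it is 2*z < 0.
Before buf[4] := b - 3: 2*z < 0
Before b := 3*buf[z] + 4: 2*z < 0
Before z := 2*buf[z + 3]: 4*buf[z + 3] < 0
Answer: WP = 4*buf[z + 3] < 0


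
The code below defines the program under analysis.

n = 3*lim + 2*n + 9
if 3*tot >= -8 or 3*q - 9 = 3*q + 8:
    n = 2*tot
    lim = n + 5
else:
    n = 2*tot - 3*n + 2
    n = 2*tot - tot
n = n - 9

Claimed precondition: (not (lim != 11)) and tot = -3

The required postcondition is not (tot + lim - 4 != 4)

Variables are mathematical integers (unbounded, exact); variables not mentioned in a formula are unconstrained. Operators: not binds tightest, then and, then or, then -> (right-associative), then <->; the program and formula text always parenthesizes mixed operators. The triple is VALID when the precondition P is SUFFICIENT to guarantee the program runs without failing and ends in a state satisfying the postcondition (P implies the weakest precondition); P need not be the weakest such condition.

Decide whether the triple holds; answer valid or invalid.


Working backward. After the program, the postcondition not (tot + lim - 4 != 4) must hold; in canonical form it is not (lim + tot != 8).
Before n := n - 9: not (lim + tot != 8)
Then branch requires not (3*tot != 3); else branch requires not (lim + tot != 8).
Before the if: (3*tot >= -8 -> (not (3*tot != 3))) and ((not (3*tot >= -8)) -> (not (lim + tot != 8)))
Before n := 3*lim + 2*n + 9: (3*tot >= -8 -> (not (3*tot != 3))) and ((not (3*tot >= -8)) -> (not (lim + tot != 8)))
The weakest precondition is (3*tot >= -8 -> (not (3*tot != 3))) and ((not (3*tot >= -8)) -> (not (lim + tot != 8))).
Check whether (not (lim != 11)) and tot = -3 implies it.
Every state satisfying the precondition satisfies the weakest precondition: the implication holds.
Answer: valid


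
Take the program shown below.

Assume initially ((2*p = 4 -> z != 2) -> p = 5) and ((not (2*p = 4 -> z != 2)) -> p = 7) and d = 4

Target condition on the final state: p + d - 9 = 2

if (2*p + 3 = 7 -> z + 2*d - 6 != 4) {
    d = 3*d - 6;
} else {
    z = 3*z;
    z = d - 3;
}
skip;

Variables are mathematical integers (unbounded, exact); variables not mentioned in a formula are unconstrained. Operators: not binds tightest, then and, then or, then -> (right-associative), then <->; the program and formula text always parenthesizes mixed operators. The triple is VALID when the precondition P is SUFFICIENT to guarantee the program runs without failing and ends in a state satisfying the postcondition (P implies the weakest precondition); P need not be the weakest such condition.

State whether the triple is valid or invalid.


Working backward. After the program, the postcondition p + d - 9 = 2 must hold; in canonical form it is d + p = 11.
Before skip: d + p = 11
Then branch requires 3*d + p = 17; else branch requires d + p = 11.
Before the if: ((2*p = 4 -> 2*d + z != 10) -> 3*d + p = 17) and ((not (2*p = 4 -> 2*d + z != 10)) -> d + p = 11)
The weakest precondition is ((2*p = 4 -> 2*d + z != 10) -> 3*d + p = 17) and ((not (2*p = 4 -> 2*d + z != 10)) -> d + p = 11).
Check whether ((2*p = 4 -> z != 2) -> p = 5) and ((not (2*p = 4 -> z != 2)) -> p = 7) and d = 4 implies it.
Every state satisfying the precondition satisfies the weakest precondition: the implication holds.
Answer: valid
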